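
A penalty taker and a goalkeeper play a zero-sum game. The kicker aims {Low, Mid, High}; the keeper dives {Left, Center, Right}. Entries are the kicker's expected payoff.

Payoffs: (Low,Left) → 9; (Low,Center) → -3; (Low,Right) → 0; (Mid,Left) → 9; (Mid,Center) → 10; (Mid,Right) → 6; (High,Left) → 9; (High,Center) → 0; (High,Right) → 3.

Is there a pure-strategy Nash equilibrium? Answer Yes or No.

Row minima: Low → -3, Mid → 6, High → 0; maximin = 6.
Column maxima: Left → 9, Center → 10, Right → 6; minimax = 6.
maximin = minimax = 6, so a saddle point exists.

Yes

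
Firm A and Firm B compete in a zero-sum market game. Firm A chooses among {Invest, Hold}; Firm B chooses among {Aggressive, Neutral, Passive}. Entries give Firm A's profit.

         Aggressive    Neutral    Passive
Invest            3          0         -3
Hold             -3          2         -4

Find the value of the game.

Row minima: Invest → -3, Hold → -4; maximin = -3.
Column maxima: Aggressive → 3, Neutral → 2, Passive → -3; minimax = -3.
Since maximin = minimax = -3, there is a saddle point and the value is -3.

-3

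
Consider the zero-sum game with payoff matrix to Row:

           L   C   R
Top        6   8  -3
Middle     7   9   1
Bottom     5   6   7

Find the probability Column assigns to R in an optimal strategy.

1/4

Row minima: Top → -3, Middle → 1, Bottom → 5; maximin = 5.
Column maxima: L → 7, C → 9, R → 7; minimax = 7.
5 ≠ 7, so there is no saddle point; optimal play is mixed.
Top is strictly dominated by Middle, so Row never plays it.
C is strictly dominated by L (it gives Row strictly more in every row), so Column never plays it.
On the remaining 2×2 (Middle, Bottom vs L, R):
Let Row play Middle with probability p. Expected payoff against L: 7p + 5(1−p) = 2p + 5; against R: 1p + 7(1−p) = −6p + 7.
Setting these equal: 2p + 5 = −6p + 7 ⇒ 8p = 2 ⇒ p = 1/4, and the value is (2)·(1/4) + 5 = 11/2.
For Column: with q = P(L), equating Middle's and Bottom's payoffs gives 6q + 1 = −2q + 7 ⇒ q = 3/4.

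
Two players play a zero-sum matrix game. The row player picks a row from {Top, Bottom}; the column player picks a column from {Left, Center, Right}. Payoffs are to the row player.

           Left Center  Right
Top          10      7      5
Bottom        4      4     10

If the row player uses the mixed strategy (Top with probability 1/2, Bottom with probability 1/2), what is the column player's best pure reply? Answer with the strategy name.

Center

If the column player plays Left, the row player's expected payoff is (1/2)·10 + (1/2)·4 = 7.
If the column player plays Center, the row player's expected payoff is (1/2)·7 + (1/2)·4 = 11/2.
If the column player plays Right, the row player's expected payoff is (1/2)·5 + (1/2)·10 = 15/2.
The column player minimizes the row player's payoff; the smallest is 11/2, so the best response is Center.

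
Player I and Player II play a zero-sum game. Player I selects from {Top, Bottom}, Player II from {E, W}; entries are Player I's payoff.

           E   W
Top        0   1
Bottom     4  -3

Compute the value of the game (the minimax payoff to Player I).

1/2

Row minima: Top → 0, Bottom → -3; maximin = 0.
Column maxima: E → 4, W → 1; minimax = 1.
0 ≠ 1, so there is no saddle point; optimal play is mixed.
Let Player I play Top with probability p. Expected payoff against E: 0p + 4(1−p) = −4p + 4; against W: 1p + (-3)(1−p) = 4p − 3.
Setting these equal: −4p + 4 = 4p − 3 ⇒ −8p = -7 ⇒ p = 7/8, and the value is (-4)·(7/8) + 4 = 1/2.
For Player II: with q = P(E), equating Top's and Bottom's payoffs gives −q + 1 = 7q − 3 ⇒ q = 1/2.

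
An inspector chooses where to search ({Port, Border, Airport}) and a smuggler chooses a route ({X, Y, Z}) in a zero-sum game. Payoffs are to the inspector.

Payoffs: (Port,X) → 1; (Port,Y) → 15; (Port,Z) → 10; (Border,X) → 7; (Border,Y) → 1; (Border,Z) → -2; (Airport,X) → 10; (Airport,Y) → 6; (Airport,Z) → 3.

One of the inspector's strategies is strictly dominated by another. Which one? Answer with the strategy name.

Border

Airport gives a strictly higher payoff than Border against every column: 10 > 7, 6 > 1, 3 > -2.
So Border is strictly dominated and the inspector never plays it.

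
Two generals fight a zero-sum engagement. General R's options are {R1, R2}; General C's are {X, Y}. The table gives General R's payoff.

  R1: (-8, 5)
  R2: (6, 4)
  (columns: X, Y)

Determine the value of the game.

62/15

Row minima: R1 → -8, R2 → 4; maximin = 4.
Column maxima: X → 6, Y → 5; minimax = 5.
4 ≠ 5, so there is no saddle point; optimal play is mixed.
Let General R play R1 with probability p. Expected payoff against X: (-8)p + 6(1−p) = −14p + 6; against Y: 5p + 4(1−p) = p + 4.
Setting these equal: −14p + 6 = p + 4 ⇒ −15p = -2 ⇒ p = 2/15, and the value is (-14)·(2/15) + 6 = 62/15.
For General C: with q = P(X), equating R1's and R2's payoffs gives −13q + 5 = 2q + 4 ⇒ q = 1/15.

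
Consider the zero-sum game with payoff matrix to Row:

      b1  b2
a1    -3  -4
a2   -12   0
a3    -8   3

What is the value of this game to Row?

-41/12

Row minima: a1 → -4, a2 → -12, a3 → -8; maximin = -4.
Column maxima: b1 → -3, b2 → 3; minimax = -3.
-4 ≠ -3, so there is no saddle point; optimal play is mixed.
a2 is strictly dominated by a3, so Row never plays it.
On the remaining 2×2 (a1, a3 vs b1, b2):
Let Row play a1 with probability p. Expected payoff against b1: (-3)p + (-8)(1−p) = 5p − 8; against b2: (-4)p + 3(1−p) = −7p + 3.
Setting these equal: 5p − 8 = −7p + 3 ⇒ 12p = 11 ⇒ p = 11/12, and the value is (5)·(11/12) − 8 = -41/12.
For Column: with q = P(b1), equating a1's and a3's payoffs gives q − 4 = −11q + 3 ⇒ q = 7/12.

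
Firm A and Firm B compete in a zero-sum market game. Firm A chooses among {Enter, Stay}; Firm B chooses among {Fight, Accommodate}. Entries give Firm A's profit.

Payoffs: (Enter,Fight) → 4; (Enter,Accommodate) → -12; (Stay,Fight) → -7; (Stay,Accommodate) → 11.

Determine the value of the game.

-20/17

Row minima: Enter → -12, Stay → -7; maximin = -7.
Column maxima: Fight → 4, Accommodate → 11; minimax = 4.
-7 ≠ 4, so there is no saddle point; optimal play is mixed.
Let Firm A play Enter with probability p. Expected payoff against Fight: 4p + (-7)(1−p) = 11p − 7; against Accommodate: (-12)p + 11(1−p) = −23p + 11.
Setting these equal: 11p − 7 = −23p + 11 ⇒ 34p = 18 ⇒ p = 9/17, and the value is (11)·(9/17) − 7 = -20/17.
For Firm B: with q = P(Fight), equating Enter's and Stay's payoffs gives 16q − 12 = −18q + 11 ⇒ q = 23/34.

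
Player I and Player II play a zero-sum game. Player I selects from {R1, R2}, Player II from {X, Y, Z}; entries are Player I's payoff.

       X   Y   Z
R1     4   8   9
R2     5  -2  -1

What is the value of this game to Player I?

Row minima: R1 → 4, R2 → -2; maximin = 4.
Column maxima: X → 5, Y → 8, Z → 9; minimax = 5.
4 ≠ 5, so there is no saddle point; optimal play is mixed.
Z is strictly dominated by Y (it gives Player I strictly more in every row), so Player II never plays it.
On the remaining 2×2 (R1, R2 vs X, Y):
Let Player I play R1 with probability p. Expected payoff against X: 4p + 5(1−p) = −p + 5; against Y: 8p + (-2)(1−p) = 10p − 2.
Setting these equal: −p + 5 = 10p − 2 ⇒ −11p = -7 ⇒ p = 7/11, and the value is (-1)·(7/11) + 5 = 48/11.
For Player II: with q = P(X), equating R1's and R2's payoffs gives −4q + 8 = 7q − 2 ⇒ q = 10/11.

48/11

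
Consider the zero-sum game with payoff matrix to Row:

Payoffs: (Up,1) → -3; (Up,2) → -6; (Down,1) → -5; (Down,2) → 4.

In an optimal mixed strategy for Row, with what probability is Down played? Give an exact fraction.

Row minima: Up → -6, Down → -5; maximin = -5.
Column maxima: 1 → -3, 2 → 4; minimax = -3.
-5 ≠ -3, so there is no saddle point; optimal play is mixed.
Let Row play Up with probability p. Expected payoff against 1: (-3)p + (-5)(1−p) = 2p − 5; against 2: (-6)p + 4(1−p) = −10p + 4.
Setting these equal: 2p − 5 = −10p + 4 ⇒ 12p = 9 ⇒ p = 3/4, and the value is (2)·(3/4) − 5 = -7/2.
For Column: with q = P(1), equating Up's and Down's payoffs gives 3q − 6 = −9q + 4 ⇒ q = 5/6.

1/4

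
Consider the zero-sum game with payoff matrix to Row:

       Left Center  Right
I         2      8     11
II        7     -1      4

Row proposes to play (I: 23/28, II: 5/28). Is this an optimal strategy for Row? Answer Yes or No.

Against Left this mix gives (23/28)·2 + (5/28)·7 = 81/28.
Against Center this mix gives (23/28)·8 + (5/28)·(-1) = 179/28.
Against Right this mix gives (23/28)·11 + (5/28)·4 = 39/4.
Column will play Left, holding Row to 81/28. Shifting weight toward the row that does better against Left would raise this floor (the equalizing mix achieves 29/7 against both Left and Center), so the proposed strategy is not optimal.

No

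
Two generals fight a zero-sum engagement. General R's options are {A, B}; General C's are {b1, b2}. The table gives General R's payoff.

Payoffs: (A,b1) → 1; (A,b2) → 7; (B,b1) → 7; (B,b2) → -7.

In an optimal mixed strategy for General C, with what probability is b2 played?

3/10

Row minima: A → 1, B → -7; maximin = 1.
Column maxima: b1 → 7, b2 → 7; minimax = 7.
1 ≠ 7, so there is no saddle point; optimal play is mixed.
Let General R play A with probability p. Expected payoff against b1: 1p + 7(1−p) = −6p + 7; against b2: 7p + (-7)(1−p) = 14p − 7.
Setting these equal: −6p + 7 = 14p − 7 ⇒ −20p = -14 ⇒ p = 7/10, and the value is (-6)·(7/10) + 7 = 14/5.
For General C: with q = P(b1), equating A's and B's payoffs gives −6q + 7 = 14q − 7 ⇒ q = 7/10.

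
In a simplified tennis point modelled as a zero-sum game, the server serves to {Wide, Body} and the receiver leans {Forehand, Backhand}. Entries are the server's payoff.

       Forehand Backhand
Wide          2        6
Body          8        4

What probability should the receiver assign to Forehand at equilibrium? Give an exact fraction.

Row minima: Wide → 2, Body → 4; maximin = 4.
Column maxima: Forehand → 8, Backhand → 6; minimax = 6.
4 ≠ 6, so there is no saddle point; optimal play is mixed.
Let the server play Wide with probability p. Expected payoff against Forehand: 2p + 8(1−p) = −6p + 8; against Backhand: 6p + 4(1−p) = 2p + 4.
Setting these equal: −6p + 8 = 2p + 4 ⇒ −8p = -4 ⇒ p = 1/2, and the value is (-6)·(1/2) + 8 = 5.
For the receiver: with q = P(Forehand), equating Wide's and Body's payoffs gives −4q + 6 = 4q + 4 ⇒ q = 1/4.

1/4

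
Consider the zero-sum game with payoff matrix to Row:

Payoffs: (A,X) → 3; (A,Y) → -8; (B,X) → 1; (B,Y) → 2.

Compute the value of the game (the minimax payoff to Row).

Row minima: A → -8, B → 1; maximin = 1.
Column maxima: X → 3, Y → 2; minimax = 2.
1 ≠ 2, so there is no saddle point; optimal play is mixed.
Let Row play A with probability p. Expected payoff against X: 3p + 1(1−p) = 2p + 1; against Y: (-8)p + 2(1−p) = −10p + 2.
Setting these equal: 2p + 1 = −10p + 2 ⇒ 12p = 1 ⇒ p = 1/12, and the value is (2)·(1/12) + 1 = 7/6.
For Column: with q = P(X), equating A's and B's payoffs gives 11q − 8 = −q + 2 ⇒ q = 5/6.

7/6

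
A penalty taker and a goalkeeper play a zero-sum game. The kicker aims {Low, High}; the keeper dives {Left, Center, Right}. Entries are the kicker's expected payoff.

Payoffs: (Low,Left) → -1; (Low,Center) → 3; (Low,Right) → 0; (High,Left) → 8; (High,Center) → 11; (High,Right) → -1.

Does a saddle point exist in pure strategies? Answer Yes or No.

No

Row minima: Low → -1, High → -1; maximin = -1.
Column maxima: Left → 8, Center → 11, Right → 0; minimax = 0.
-1 ≠ 0, so no pure-strategy equilibrium exists.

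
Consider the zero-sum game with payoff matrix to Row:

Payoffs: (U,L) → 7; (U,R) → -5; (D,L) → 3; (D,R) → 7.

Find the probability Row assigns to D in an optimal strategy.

Row minima: U → -5, D → 3; maximin = 3.
Column maxima: L → 7, R → 7; minimax = 7.
3 ≠ 7, so there is no saddle point; optimal play is mixed.
Let Row play U with probability p. Expected payoff against L: 7p + 3(1−p) = 4p + 3; against R: (-5)p + 7(1−p) = −12p + 7.
Setting these equal: 4p + 3 = −12p + 7 ⇒ 16p = 4 ⇒ p = 1/4, and the value is (4)·(1/4) + 3 = 4.
For Column: with q = P(L), equating U's and D's payoffs gives 12q − 5 = −4q + 7 ⇒ q = 3/4.

3/4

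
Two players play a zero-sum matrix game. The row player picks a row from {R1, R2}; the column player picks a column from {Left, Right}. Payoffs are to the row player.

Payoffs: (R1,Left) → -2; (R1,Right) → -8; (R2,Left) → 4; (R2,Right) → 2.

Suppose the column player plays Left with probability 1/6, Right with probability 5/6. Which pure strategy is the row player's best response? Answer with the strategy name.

R2

Expected payoff of R1: (1/6)·(-2) + (5/6)·(-8) = -7.
Expected payoff of R2: (1/6)·4 + (5/6)·2 = 7/3.
The largest is 7/3, so the row player's best response is R2.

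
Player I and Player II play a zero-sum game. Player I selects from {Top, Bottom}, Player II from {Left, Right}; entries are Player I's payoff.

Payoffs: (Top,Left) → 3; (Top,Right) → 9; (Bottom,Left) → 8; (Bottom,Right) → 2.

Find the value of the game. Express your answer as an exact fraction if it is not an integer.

Row minima: Top → 3, Bottom → 2; maximin = 3.
Column maxima: Left → 8, Right → 9; minimax = 8.
3 ≠ 8, so there is no saddle point; optimal play is mixed.
Let Player I play Top with probability p. Expected payoff against Left: 3p + 8(1−p) = −5p + 8; against Right: 9p + 2(1−p) = 7p + 2.
Setting these equal: −5p + 8 = 7p + 2 ⇒ −12p = -6 ⇒ p = 1/2, and the value is (-5)·(1/2) + 8 = 11/2.
For Player II: with q = P(Left), equating Top's and Bottom's payoffs gives −6q + 9 = 6q + 2 ⇒ q = 7/12.

11/2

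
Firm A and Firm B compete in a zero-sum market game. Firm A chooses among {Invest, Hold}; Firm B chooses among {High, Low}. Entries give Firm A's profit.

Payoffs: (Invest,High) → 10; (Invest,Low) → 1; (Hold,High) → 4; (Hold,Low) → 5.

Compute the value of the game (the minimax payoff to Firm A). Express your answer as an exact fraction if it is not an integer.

Row minima: Invest → 1, Hold → 4; maximin = 4.
Column maxima: High → 10, Low → 5; minimax = 5.
4 ≠ 5, so there is no saddle point; optimal play is mixed.
Let Firm A play Invest with probability p. Expected payoff against High: 10p + 4(1−p) = 6p + 4; against Low: 1p + 5(1−p) = −4p + 5.
Setting these equal: 6p + 4 = −4p + 5 ⇒ 10p = 1 ⇒ p = 1/10, and the value is (6)·(1/10) + 4 = 23/5.
For Firm B: with q = P(High), equating Invest's and Hold's payoffs gives 9q + 1 = −q + 5 ⇒ q = 2/5.

23/5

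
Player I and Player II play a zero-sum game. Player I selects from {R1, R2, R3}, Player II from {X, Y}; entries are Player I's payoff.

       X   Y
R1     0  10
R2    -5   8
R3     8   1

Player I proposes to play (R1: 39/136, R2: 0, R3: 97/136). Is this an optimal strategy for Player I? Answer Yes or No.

Against X this mix gives (39/136)·0 + (97/136)·8 = 97/17.
Against Y this mix gives (39/136)·10 + (97/136)·1 = 487/136.
Player II will play Y, holding Player I to 487/136. Shifting weight toward the row that does better against Y would raise this floor (the equalizing mix achieves 80/17 against both Y and X), so the proposed strategy is not optimal.

No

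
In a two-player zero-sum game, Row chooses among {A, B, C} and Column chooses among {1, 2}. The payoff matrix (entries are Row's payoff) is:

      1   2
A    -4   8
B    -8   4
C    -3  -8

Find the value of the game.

Row minima: A → -4, B → -8, C → -8; maximin = -4.
Column maxima: 1 → -3, 2 → 8; minimax = -3.
-4 ≠ -3, so there is no saddle point; optimal play is mixed.
B is strictly dominated by A, so Row never plays it.
On the remaining 2×2 (A, C vs 1, 2):
Let Row play A with probability p. Expected payoff against 1: (-4)p + (-3)(1−p) = −p − 3; against 2: 8p + (-8)(1−p) = 16p − 8.
Setting these equal: −p − 3 = 16p − 8 ⇒ −17p = -5 ⇒ p = 5/17, and the value is (-1)·(5/17) − 3 = -56/17.
For Column: with q = P(1), equating A's and C's payoffs gives −12q + 8 = 5q − 8 ⇒ q = 16/17.

-56/17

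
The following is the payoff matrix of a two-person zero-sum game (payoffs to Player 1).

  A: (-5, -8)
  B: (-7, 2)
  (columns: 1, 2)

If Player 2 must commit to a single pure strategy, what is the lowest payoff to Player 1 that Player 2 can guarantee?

Column maxima: 1 → -5, 2 → 2.
The smallest of these is -5.

-5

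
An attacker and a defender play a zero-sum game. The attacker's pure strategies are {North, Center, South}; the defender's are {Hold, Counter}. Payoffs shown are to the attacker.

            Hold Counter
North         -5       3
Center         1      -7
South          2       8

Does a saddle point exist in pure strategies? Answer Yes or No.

Row minima: North → -5, Center → -7, South → 2; maximin = 2.
Column maxima: Hold → 2, Counter → 8; minimax = 2.
maximin = minimax = 2, so a saddle point exists.

Yes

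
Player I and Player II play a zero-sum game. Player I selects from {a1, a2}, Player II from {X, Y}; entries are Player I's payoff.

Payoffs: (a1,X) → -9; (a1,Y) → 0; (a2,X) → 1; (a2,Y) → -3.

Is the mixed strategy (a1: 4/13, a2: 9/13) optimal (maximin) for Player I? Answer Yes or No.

Yes

Against X this mix gives (4/13)·(-9) + (9/13)·1 = -27/13.
Against Y this mix gives (4/13)·0 + (9/13)·(-3) = -27/13.
All of Player II's active replies (X, Y) yield -27/13, and no column does worse for Player I. The mix makes Player II indifferent and guarantees -27/13, so it is optimal.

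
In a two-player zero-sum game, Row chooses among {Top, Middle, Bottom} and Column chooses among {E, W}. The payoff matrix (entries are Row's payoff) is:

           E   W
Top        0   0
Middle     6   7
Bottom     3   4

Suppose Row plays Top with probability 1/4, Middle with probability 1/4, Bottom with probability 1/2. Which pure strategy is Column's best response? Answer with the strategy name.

If Column plays E, Row's expected payoff is (1/4)·0 + (1/4)·6 + (1/2)·3 = 3.
If Column plays W, Row's expected payoff is (1/4)·0 + (1/4)·7 + (1/2)·4 = 15/4.
Column minimizes Row's payoff; the smallest is 3, so the best response is E.

E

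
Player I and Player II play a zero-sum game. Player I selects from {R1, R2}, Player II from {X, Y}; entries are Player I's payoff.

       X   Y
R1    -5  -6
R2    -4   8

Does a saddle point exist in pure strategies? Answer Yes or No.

Row minima: R1 → -6, R2 → -4; maximin = -4.
Column maxima: X → -4, Y → 8; minimax = -4.
maximin = minimax = -4, so a saddle point exists.

Yes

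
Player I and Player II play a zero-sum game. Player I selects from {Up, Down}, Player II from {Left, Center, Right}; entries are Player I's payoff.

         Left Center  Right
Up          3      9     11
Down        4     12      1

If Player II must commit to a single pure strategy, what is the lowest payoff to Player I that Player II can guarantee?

4

Column maxima: Left → 4, Center → 12, Right → 11.
The smallest of these is 4.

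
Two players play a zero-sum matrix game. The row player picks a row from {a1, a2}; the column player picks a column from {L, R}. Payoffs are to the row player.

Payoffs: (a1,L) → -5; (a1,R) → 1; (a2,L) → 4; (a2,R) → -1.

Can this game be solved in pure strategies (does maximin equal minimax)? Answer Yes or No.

No

Row minima: a1 → -5, a2 → -1; maximin = -1.
Column maxima: L → 4, R → 1; minimax = 1.
-1 ≠ 1, so no pure-strategy equilibrium exists.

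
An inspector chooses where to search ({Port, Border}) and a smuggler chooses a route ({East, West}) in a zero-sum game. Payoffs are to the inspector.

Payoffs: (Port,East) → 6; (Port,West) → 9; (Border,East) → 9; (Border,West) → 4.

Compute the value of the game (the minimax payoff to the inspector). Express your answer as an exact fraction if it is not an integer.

Row minima: Port → 6, Border → 4; maximin = 6.
Column maxima: East → 9, West → 9; minimax = 9.
6 ≠ 9, so there is no saddle point; optimal play is mixed.
Let the inspector play Port with probability p. Expected payoff against East: 6p + 9(1−p) = −3p + 9; against West: 9p + 4(1−p) = 5p + 4.
Setting these equal: −3p + 9 = 5p + 4 ⇒ −8p = -5 ⇒ p = 5/8, and the value is (-3)·(5/8) + 9 = 57/8.
For the smuggler: with q = P(East), equating Port's and Border's payoffs gives −3q + 9 = 5q + 4 ⇒ q = 5/8.

57/8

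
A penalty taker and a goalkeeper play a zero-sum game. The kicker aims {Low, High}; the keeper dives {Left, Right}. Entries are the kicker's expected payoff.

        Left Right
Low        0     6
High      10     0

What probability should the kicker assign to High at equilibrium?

3/8

Row minima: Low → 0, High → 0; maximin = 0.
Column maxima: Left → 10, Right → 6; minimax = 6.
0 ≠ 6, so there is no saddle point; optimal play is mixed.
Let the kicker play Low with probability p. Expected payoff against Left: 0p + 10(1−p) = −10p + 10; against Right: 6p + 0(1−p) = 6p.
Setting these equal: −10p + 10 = 6p ⇒ −16p = -10 ⇒ p = 5/8, and the value is (-10)·(5/8) + 10 = 15/4.
For the keeper: with q = P(Left), equating Low's and High's payoffs gives −6q + 6 = 10q ⇒ q = 3/8.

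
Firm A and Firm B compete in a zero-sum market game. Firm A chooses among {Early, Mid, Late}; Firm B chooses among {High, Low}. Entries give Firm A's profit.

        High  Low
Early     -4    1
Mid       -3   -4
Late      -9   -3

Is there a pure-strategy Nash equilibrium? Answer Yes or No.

No

Row minima: Early → -4, Mid → -4, Late → -9; maximin = -4.
Column maxima: High → -3, Low → 1; minimax = -3.
-4 ≠ -3, so no pure-strategy equilibrium exists.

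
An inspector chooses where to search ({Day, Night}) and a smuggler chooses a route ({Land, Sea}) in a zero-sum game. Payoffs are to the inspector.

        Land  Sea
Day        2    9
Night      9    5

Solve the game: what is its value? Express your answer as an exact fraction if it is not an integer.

71/11

Row minima: Day → 2, Night → 5; maximin = 5.
Column maxima: Land → 9, Sea → 9; minimax = 9.
5 ≠ 9, so there is no saddle point; optimal play is mixed.
Let the inspector play Day with probability p. Expected payoff against Land: 2p + 9(1−p) = −7p + 9; against Sea: 9p + 5(1−p) = 4p + 5.
Setting these equal: −7p + 9 = 4p + 5 ⇒ −11p = -4 ⇒ p = 4/11, and the value is (-7)·(4/11) + 9 = 71/11.
For the smuggler: with q = P(Land), equating Day's and Night's payoffs gives −7q + 9 = 4q + 5 ⇒ q = 4/11.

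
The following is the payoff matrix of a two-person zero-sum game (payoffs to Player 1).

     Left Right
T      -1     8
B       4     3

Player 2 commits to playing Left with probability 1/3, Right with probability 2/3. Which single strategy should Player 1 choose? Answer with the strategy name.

Expected payoff of T: (1/3)·(-1) + (2/3)·8 = 5.
Expected payoff of B: (1/3)·4 + (2/3)·3 = 10/3.
The largest is 5, so Player 1's best response is T.

T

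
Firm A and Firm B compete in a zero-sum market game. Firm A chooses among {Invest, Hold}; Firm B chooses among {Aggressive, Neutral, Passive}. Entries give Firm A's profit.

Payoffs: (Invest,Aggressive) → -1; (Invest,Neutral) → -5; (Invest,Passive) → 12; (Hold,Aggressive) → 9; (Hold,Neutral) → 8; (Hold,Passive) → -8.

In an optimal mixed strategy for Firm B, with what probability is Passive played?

Row minima: Invest → -5, Hold → -8; maximin = -5.
Column maxima: Aggressive → 9, Neutral → 8, Passive → 12; minimax = 8.
-5 ≠ 8, so there is no saddle point; optimal play is mixed.
Aggressive is strictly dominated by Neutral (it gives Firm A strictly more in every row), so Firm B never plays it.
On the remaining 2×2 (Invest, Hold vs Neutral, Passive):
Let Firm A play Invest with probability p. Expected payoff against Neutral: (-5)p + 8(1−p) = −13p + 8; against Passive: 12p + (-8)(1−p) = 20p − 8.
Setting these equal: −13p + 8 = 20p − 8 ⇒ −33p = -16 ⇒ p = 16/33, and the value is (-13)·(16/33) + 8 = 56/33.
For Firm B: with q = P(Neutral), equating Invest's and Hold's payoffs gives −17q + 12 = 16q − 8 ⇒ q = 20/33.

13/33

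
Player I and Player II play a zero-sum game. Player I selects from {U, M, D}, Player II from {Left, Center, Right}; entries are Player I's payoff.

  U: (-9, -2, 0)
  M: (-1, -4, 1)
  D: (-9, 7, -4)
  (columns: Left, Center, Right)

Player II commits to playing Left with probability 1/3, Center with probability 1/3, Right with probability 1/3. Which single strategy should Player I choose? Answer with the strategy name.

M

Expected payoff of U: (1/3)·(-9) + (1/3)·(-2) + (1/3)·0 = -11/3.
Expected payoff of M: (1/3)·(-1) + (1/3)·(-4) + (1/3)·1 = -4/3.
Expected payoff of D: (1/3)·(-9) + (1/3)·7 + (1/3)·(-4) = -2.
The largest is -4/3, so Player I's best response is M.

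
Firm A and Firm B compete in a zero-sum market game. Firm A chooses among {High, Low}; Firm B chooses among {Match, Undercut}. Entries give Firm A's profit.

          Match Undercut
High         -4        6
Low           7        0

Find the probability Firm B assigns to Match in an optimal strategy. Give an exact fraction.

Row minima: High → -4, Low → 0; maximin = 0.
Column maxima: Match → 7, Undercut → 6; minimax = 6.
0 ≠ 6, so there is no saddle point; optimal play is mixed.
Let Firm A play High with probability p. Expected payoff against Match: (-4)p + 7(1−p) = −11p + 7; against Undercut: 6p + 0(1−p) = 6p.
Setting these equal: −11p + 7 = 6p ⇒ −17p = -7 ⇒ p = 7/17, and the value is (-11)·(7/17) + 7 = 42/17.
For Firm B: with q = P(Match), equating High's and Low's payoffs gives −10q + 6 = 7q ⇒ q = 6/17.

6/17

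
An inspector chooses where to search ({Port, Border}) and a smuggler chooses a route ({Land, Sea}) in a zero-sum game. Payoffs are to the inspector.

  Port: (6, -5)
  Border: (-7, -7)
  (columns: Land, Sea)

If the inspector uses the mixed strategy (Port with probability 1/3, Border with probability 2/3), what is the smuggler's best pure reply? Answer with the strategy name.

Sea

If the smuggler plays Land, the inspector's expected payoff is (1/3)·6 + (2/3)·(-7) = -8/3.
If the smuggler plays Sea, the inspector's expected payoff is (1/3)·(-5) + (2/3)·(-7) = -19/3.
The smuggler minimizes the inspector's payoff; the smallest is -19/3, so the best response is Sea.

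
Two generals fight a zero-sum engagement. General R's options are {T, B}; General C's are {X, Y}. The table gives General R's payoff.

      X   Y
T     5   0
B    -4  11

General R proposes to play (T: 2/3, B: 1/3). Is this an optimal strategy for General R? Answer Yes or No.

Against X this mix gives (2/3)·5 + (1/3)·(-4) = 2.
Against Y this mix gives (2/3)·0 + (1/3)·11 = 11/3.
General C will play X, holding General R to 2. Shifting weight toward the row that does better against X would raise this floor (the equalizing mix achieves 11/4 against both X and Y), so the proposed strategy is not optimal.

No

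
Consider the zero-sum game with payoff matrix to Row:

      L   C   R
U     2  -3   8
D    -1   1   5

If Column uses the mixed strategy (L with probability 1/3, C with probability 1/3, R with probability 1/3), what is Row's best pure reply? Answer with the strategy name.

U

Expected payoff of U: (1/3)·2 + (1/3)·(-3) + (1/3)·8 = 7/3.
Expected payoff of D: (1/3)·(-1) + (1/3)·1 + (1/3)·5 = 5/3.
The largest is 7/3, so Row's best response is U.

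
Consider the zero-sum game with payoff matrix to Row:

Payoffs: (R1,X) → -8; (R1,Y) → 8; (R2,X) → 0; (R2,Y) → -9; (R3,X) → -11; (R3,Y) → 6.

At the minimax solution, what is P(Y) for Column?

8/25

Row minima: R1 → -8, R2 → -9, R3 → -11; maximin = -8.
Column maxima: X → 0, Y → 8; minimax = 0.
-8 ≠ 0, so there is no saddle point; optimal play is mixed.
R3 is strictly dominated by R1, so Row never plays it.
On the remaining 2×2 (R1, R2 vs X, Y):
Let Row play R1 with probability p. Expected payoff against X: (-8)p + 0(1−p) = −8p; against Y: 8p + (-9)(1−p) = 17p − 9.
Setting these equal: −8p = 17p − 9 ⇒ −25p = -9 ⇒ p = 9/25, and the value is (-8)·(9/25) = -72/25.
For Column: with q = P(X), equating R1's and R2's payoffs gives −16q + 8 = 9q − 9 ⇒ q = 17/25.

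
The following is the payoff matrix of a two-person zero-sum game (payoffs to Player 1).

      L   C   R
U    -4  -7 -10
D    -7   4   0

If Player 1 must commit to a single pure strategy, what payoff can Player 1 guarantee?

-7

Row minima: U → -10, D → -7.
The best of these is -7.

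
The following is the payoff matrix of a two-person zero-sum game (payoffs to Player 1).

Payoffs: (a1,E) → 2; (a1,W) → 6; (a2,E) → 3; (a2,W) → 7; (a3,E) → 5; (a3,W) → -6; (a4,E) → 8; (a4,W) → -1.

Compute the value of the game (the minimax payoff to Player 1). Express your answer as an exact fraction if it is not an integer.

59/13

Row minima: a1 → 2, a2 → 3, a3 → -6, a4 → -1; maximin = 3.
Column maxima: E → 8, W → 7; minimax = 7.
3 ≠ 7, so there is no saddle point; optimal play is mixed.
a1 is strictly dominated by a2, so Player 1 never plays it.
a3 is strictly dominated by a4, so Player 1 never plays it.
On the remaining 2×2 (a2, a4 vs E, W):
Let Player 1 play a2 with probability p. Expected payoff against E: 3p + 8(1−p) = −5p + 8; against W: 7p + (-1)(1−p) = 8p − 1.
Setting these equal: −5p + 8 = 8p − 1 ⇒ −13p = -9 ⇒ p = 9/13, and the value is (-5)·(9/13) + 8 = 59/13.
For Player 2: with q = P(E), equating a2's and a4's payoffs gives −4q + 7 = 9q − 1 ⇒ q = 8/13.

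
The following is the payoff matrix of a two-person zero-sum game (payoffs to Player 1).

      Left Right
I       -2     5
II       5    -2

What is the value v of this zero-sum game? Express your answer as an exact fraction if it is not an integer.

3/2

Row minima: I → -2, II → -2; maximin = -2.
Column maxima: Left → 5, Right → 5; minimax = 5.
-2 ≠ 5, so there is no saddle point; optimal play is mixed.
Let Player 1 play I with probability p. Expected payoff against Left: (-2)p + 5(1−p) = −7p + 5; against Right: 5p + (-2)(1−p) = 7p − 2.
Setting these equal: −7p + 5 = 7p − 2 ⇒ −14p = -7 ⇒ p = 1/2, and the value is (-7)·(1/2) + 5 = 3/2.
For Player 2: with q = P(Left), equating I's and II's payoffs gives −7q + 5 = 7q − 2 ⇒ q = 1/2.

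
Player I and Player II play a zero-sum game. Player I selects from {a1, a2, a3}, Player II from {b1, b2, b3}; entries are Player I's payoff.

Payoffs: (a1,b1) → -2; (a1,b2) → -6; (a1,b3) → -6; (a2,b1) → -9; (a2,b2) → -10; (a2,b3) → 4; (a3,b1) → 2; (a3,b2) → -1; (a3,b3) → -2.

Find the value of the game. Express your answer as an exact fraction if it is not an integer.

-8/5

Row minima: a1 → -6, a2 → -10, a3 → -2; maximin = -2.
Column maxima: b1 → 2, b2 → -1, b3 → 4; minimax = -1.
-2 ≠ -1, so there is no saddle point; optimal play is mixed.
a1 is strictly dominated by a3, so Player I never plays it.
b1 is strictly dominated by b2 (it gives Player I strictly more in every row), so Player II never plays it.
On the remaining 2×2 (a2, a3 vs b2, b3):
Let Player I play a2 with probability p. Expected payoff against b2: (-10)p + (-1)(1−p) = −9p − 1; against b3: 4p + (-2)(1−p) = 6p − 2.
Setting these equal: −9p − 1 = 6p − 2 ⇒ −15p = -1 ⇒ p = 1/15, and the value is (-9)·(1/15) − 1 = -8/5.
For Player II: with q = P(b2), equating a2's and a3's payoffs gives −14q + 4 = q − 2 ⇒ q = 2/5.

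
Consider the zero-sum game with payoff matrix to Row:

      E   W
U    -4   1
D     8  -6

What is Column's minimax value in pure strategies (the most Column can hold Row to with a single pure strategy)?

Column maxima: E → 8, W → 1.
The smallest of these is 1.

1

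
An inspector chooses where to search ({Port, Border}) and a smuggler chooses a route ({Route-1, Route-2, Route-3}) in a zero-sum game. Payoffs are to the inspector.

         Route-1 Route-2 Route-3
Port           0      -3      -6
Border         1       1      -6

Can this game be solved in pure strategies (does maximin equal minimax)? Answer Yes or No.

Yes

Row minima: Port → -6, Border → -6; maximin = -6.
Column maxima: Route-1 → 1, Route-2 → 1, Route-3 → -6; minimax = -6.
maximin = minimax = -6, so a saddle point exists.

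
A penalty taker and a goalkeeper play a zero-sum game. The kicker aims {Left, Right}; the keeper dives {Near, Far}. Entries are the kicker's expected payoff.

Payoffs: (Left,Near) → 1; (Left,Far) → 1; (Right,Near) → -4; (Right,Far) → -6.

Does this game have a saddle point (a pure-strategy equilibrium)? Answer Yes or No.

Yes

Row minima: Left → 1, Right → -6; maximin = 1.
Column maxima: Near → 1, Far → 1; minimax = 1.
maximin = minimax = 1, so a saddle point exists.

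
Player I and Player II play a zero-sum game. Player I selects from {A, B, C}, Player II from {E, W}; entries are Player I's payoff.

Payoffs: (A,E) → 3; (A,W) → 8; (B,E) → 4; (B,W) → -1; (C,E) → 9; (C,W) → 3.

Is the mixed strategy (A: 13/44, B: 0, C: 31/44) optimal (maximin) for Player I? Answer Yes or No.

Against E this mix gives (13/44)·3 + (31/44)·9 = 159/22.
Against W this mix gives (13/44)·8 + (31/44)·3 = 197/44.
Player II will play W, holding Player I to 197/44. Shifting weight toward the row that does better against W would raise this floor (the equalizing mix achieves 63/11 against both W and E), so the proposed strategy is not optimal.

No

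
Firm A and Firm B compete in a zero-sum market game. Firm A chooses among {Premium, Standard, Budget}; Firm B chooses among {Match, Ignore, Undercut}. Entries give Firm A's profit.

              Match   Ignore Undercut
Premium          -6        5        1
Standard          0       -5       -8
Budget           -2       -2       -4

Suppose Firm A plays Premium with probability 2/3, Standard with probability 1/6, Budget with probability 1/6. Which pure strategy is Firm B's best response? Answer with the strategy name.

Match

If Firm B plays Match, Firm A's expected payoff is (2/3)·(-6) + (1/6)·0 + (1/6)·(-2) = -13/3.
If Firm B plays Ignore, Firm A's expected payoff is (2/3)·5 + (1/6)·(-5) + (1/6)·(-2) = 13/6.
If Firm B plays Undercut, Firm A's expected payoff is (2/3)·1 + (1/6)·(-8) + (1/6)·(-4) = -4/3.
Firm B minimizes Firm A's payoff; the smallest is -13/3, so the best response is Match.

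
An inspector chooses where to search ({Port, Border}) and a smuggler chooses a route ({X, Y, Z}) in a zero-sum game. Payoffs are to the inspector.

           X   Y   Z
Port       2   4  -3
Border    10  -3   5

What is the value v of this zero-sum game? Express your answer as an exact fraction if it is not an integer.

11/15

Row minima: Port → -3, Border → -3; maximin = -3.
Column maxima: X → 10, Y → 4, Z → 5; minimax = 4.
-3 ≠ 4, so there is no saddle point; optimal play is mixed.
X is strictly dominated by Z (it gives the inspector strictly more in every row), so the smuggler never plays it.
On the remaining 2×2 (Port, Border vs Y, Z):
Let the inspector play Port with probability p. Expected payoff against Y: 4p + (-3)(1−p) = 7p − 3; against Z: (-3)p + 5(1−p) = −8p + 5.
Setting these equal: 7p − 3 = −8p + 5 ⇒ 15p = 8 ⇒ p = 8/15, and the value is (7)·(8/15) − 3 = 11/15.
For the smuggler: with q = P(Y), equating Port's and Border's payoffs gives 7q − 3 = −8q + 5 ⇒ q = 8/15.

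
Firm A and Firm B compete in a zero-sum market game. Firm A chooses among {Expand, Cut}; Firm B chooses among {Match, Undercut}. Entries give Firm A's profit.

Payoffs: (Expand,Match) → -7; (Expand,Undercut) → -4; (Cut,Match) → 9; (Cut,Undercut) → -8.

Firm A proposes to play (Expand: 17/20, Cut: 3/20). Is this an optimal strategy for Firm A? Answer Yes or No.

Against Match this mix gives (17/20)·(-7) + (3/20)·9 = -23/5.
Against Undercut this mix gives (17/20)·(-4) + (3/20)·(-8) = -23/5.
All of Firm B's active replies (Match, Undercut) yield -23/5, and no column does worse for Firm A. The mix makes Firm B indifferent and guarantees -23/5, so it is optimal.

Yes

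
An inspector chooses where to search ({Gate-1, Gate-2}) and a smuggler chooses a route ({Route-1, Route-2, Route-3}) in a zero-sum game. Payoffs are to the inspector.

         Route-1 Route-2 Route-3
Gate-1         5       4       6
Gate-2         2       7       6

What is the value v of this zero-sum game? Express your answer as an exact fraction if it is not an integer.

9/2

Row minima: Gate-1 → 4, Gate-2 → 2; maximin = 4.
Column maxima: Route-1 → 5, Route-2 → 7, Route-3 → 6; minimax = 5.
4 ≠ 5, so there is no saddle point; optimal play is mixed.
Route-3 is strictly dominated by Route-1 (it gives the inspector strictly more in every row), so the smuggler never plays it.
On the remaining 2×2 (Gate-1, Gate-2 vs Route-1, Route-2):
Let the inspector play Gate-1 with probability p. Expected payoff against Route-1: 5p + 2(1−p) = 3p + 2; against Route-2: 4p + 7(1−p) = −3p + 7.
Setting these equal: 3p + 2 = −3p + 7 ⇒ 6p = 5 ⇒ p = 5/6, and the value is (3)·(5/6) + 2 = 9/2.
For the smuggler: with q = P(Route-1), equating Gate-1's and Gate-2's payoffs gives q + 4 = −5q + 7 ⇒ q = 1/2.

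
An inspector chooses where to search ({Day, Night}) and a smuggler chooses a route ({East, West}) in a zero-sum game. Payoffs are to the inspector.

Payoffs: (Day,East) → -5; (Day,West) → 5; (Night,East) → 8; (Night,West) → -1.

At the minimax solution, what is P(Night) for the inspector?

10/19

Row minima: Day → -5, Night → -1; maximin = -1.
Column maxima: East → 8, West → 5; minimax = 5.
-1 ≠ 5, so there is no saddle point; optimal play is mixed.
Let the inspector play Day with probability p. Expected payoff against East: (-5)p + 8(1−p) = −13p + 8; against West: 5p + (-1)(1−p) = 6p − 1.
Setting these equal: −13p + 8 = 6p − 1 ⇒ −19p = -9 ⇒ p = 9/19, and the value is (-13)·(9/19) + 8 = 35/19.
For the smuggler: with q = P(East), equating Day's and Night's payoffs gives −10q + 5 = 9q − 1 ⇒ q = 6/19.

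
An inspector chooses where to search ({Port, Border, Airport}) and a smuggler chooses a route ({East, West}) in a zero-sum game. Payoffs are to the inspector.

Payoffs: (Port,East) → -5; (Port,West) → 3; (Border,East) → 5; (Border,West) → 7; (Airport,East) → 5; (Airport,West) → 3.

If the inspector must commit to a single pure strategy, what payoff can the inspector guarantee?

Row minima: Port → -5, Border → 5, Airport → 3.
The best of these is 5.

5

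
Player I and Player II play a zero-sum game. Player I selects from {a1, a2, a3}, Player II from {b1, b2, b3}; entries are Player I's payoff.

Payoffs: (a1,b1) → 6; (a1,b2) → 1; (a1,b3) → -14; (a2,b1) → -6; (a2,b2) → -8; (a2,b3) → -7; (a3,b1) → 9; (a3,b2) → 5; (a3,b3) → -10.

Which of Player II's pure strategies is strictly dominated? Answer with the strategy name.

b1

b2 holds Player I's payoff strictly below b1 in every row: 1 < 6, -8 < -6, 5 < 9.
So b1 is strictly dominated for Player II.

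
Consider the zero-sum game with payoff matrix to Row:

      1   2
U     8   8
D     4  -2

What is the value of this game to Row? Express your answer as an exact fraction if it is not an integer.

8

Row minima: U → 8, D → -2; maximin = 8.
Column maxima: 1 → 8, 2 → 8; minimax = 8.
Since maximin = minimax = 8, there is a saddle point and the value is 8.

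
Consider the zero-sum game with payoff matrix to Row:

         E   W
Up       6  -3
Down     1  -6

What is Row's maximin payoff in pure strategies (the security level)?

Row minima: Up → -3, Down → -6.
The best of these is -3.

-3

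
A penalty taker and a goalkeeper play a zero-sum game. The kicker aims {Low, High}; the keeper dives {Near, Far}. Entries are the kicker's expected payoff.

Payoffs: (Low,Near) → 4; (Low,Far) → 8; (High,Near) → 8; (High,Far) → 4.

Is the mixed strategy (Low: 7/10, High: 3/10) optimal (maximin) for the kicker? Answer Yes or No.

Against Near this mix gives (7/10)·4 + (3/10)·8 = 26/5.
Against Far this mix gives (7/10)·8 + (3/10)·4 = 34/5.
The keeper will play Near, holding the kicker to 26/5. Shifting weight toward the row that does better against Near would raise this floor (the equalizing mix achieves 6 against both Near and Far), so the proposed strategy is not optimal.

No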